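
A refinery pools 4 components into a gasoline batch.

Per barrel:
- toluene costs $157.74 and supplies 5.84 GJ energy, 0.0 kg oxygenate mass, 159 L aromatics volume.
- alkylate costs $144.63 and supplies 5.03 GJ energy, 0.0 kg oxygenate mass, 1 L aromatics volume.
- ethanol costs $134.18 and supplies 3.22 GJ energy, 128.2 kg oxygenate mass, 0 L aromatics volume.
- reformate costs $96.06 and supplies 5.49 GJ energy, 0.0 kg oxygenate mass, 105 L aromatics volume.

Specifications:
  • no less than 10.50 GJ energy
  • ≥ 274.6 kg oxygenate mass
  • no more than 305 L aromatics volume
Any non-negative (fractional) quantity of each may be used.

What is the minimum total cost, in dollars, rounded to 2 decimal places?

$350.45

Let x1 = barrels of toluene, x2 = barrels of alkylate, x3 = barrels of ethanol, x4 = barrels of reformate.
Minimize 157.74x1 + 144.63x2 + 134.18x3 + 96.06x4 with:
  5.84x1 + 5.03x2 + 3.22x3 + 5.49x4 ≥ 10.5   (energy)
  128.2x3 ≥ 274.6   (oxygenate mass)
  159x1 + 1x2 + 105x4 ≤ 305   (aromatics volume)
  x1, x2, x3, x4 ≥ 0.
The optimal basis is {ethanol, reformate}; toluene, alkylate drop out. Binding constraints: energy and oxygenate mass.
Optimal quantities: ethanol = 2.142 barrels, reformate = 0.65626 barrels.
Total cost: 134.18·2.142 + 96.06·0.65626 = 350.4539.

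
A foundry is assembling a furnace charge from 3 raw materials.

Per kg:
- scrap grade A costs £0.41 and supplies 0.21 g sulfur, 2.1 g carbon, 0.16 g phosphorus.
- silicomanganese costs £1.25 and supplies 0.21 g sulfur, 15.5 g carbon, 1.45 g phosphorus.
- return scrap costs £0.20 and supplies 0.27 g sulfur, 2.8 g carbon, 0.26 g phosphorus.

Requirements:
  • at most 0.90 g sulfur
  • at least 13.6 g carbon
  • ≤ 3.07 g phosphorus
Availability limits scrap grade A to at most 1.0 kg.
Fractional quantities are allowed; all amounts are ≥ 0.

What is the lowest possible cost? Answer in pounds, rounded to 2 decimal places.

£1.02

Let x1 = kg of scrap grade A, x2 = kg of silicomanganese, x3 = kg of return scrap.
Minimize 0.41x1 + 1.25x2 + 0.2x3 subject to:
  0.21x1 + 0.21x2 + 0.27x3 ≤ 0.9   (sulfur)
  2.1x1 + 15.5x2 + 2.8x3 ≥ 13.6   (carbon)
  0.16x1 + 1.45x2 + 0.26x3 ≤ 3.07   (phosphorus)
  x1 ≤ 1
  x1, x2, x3 ≥ 0.
The minimum-cost mix takes nothing from scrap grade A — only silicomanganese, return scrap. There the sulfur and carbon constraints are tight.
So silicomanganese = 0.3203 kg, return scrap = 3.084 kg.
Cost = 1.25·0.3203 + 0.2·3.084 = 1.0172.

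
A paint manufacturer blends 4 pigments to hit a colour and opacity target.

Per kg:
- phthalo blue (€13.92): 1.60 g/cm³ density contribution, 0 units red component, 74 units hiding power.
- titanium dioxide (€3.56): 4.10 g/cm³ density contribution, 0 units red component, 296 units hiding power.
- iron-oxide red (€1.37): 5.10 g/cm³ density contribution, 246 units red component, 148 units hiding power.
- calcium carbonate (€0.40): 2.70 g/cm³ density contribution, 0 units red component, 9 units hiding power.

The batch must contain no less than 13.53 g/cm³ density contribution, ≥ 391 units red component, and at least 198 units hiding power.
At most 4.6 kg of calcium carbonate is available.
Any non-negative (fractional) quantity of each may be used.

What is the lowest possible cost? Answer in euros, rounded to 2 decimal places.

This is a linear program. Let x1 = kg of phthalo blue, x2 = kg of titanium dioxide, x3 = kg of iron-oxide red, x4 = kg of calcium carbonate.
Minimize 13.92x1 + 3.56x2 + 1.37x3 + 0.4x4 s.t.:
  1.6x1 + 4.1x2 + 5.1x3 + 2.7x4 ≥ 13.53   (density contribution)
  246x3 ≥ 391   (red component)
  74x1 + 296x2 + 148x3 + 9x4 ≥ 198   (hiding power)
  x4 ≤ 4.6
  x1, x2, x3, x4 ≥ 0.
At the optimum only iron-oxide red, calcium carbonate are positive (phthalo blue, titanium dioxide = 0). Binding constraints: density contribution and red component.
That vertex is x3 = 1.589, x4 = 2.009.
Objective = 1.37·1.589 + 0.4·2.009 = 2.9805.

€2.98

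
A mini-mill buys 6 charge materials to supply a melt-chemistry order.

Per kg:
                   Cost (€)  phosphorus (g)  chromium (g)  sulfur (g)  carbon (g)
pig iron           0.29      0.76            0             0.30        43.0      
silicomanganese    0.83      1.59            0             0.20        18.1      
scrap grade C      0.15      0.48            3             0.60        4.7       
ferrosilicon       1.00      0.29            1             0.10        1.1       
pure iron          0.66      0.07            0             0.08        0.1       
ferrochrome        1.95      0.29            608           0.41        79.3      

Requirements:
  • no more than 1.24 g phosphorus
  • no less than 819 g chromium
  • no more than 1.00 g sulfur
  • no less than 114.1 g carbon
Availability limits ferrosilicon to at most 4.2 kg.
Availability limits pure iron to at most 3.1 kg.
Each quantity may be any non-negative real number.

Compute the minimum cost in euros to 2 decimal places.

€2.68

Treat it as an LP. Let x1 = kg of pig iron, x2 = kg of silicomanganese, x3 = kg of scrap grade C, x4 = kg of ferrosilicon, x5 = kg of pure iron, x6 = kg of ferrochrome.
Minimize 0.29x1 + 0.83x2 + 0.15x3 + 1x4 + 0.66x5 + 1.95x6 with:
  0.76x1 + 1.59x2 + 0.48x3 + 0.29x4 + 0.07x5 + 0.29x6 ≤ 1.24   (phosphorus)
  3x3 + 1x4 + 608x6 ≥ 819   (chromium)
  0.3x1 + 0.2x2 + 0.6x3 + 0.1x4 + 0.08x5 + 0.41x6 ≤ 1   (sulfur)
  43x1 + 18.1x2 + 4.7x3 + 1.1x4 + 0.1x5 + 79.3x6 ≥ 114.1   (carbon)
  x4 ≤ 4.2
  x5 ≤ 3.1
  x1, x2, x3, x4, x5, x6 ≥ 0.
The optimal basis is {pig iron, ferrochrome}; silicomanganese, scrap grade C, ferrosilicon, pure iron drop out. Binding constraints: chromium and carbon.
That vertex is x1 = 0.1693, x6 = 1.347.
Cost = 0.29·0.1693 + 1.95·1.347 = 2.6757.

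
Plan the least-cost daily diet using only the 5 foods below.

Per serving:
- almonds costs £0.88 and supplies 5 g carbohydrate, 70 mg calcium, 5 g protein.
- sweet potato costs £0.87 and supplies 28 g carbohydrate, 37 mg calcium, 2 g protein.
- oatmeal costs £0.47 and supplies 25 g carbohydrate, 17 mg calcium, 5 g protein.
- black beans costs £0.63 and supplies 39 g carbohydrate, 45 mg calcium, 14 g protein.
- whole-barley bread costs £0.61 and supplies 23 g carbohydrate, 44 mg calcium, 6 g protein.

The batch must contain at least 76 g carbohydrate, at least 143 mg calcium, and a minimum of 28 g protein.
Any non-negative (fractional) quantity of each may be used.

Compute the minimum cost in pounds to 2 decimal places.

Let x1 = servings of almonds, x2 = servings of sweet potato, x3 = servings of oatmeal, x4 = servings of black beans, x5 = servings of whole-barley bread.
min 0.88x1 + 0.87x2 + 0.47x3 + 0.63x4 + 0.61x5 s.t.:
  5x1 + 28x2 + 25x3 + 39x4 + 23x5 ≥ 76   (carbohydrate)
  70x1 + 37x2 + 17x3 + 45x4 + 44x5 ≥ 143   (calcium)
  5x1 + 2x2 + 5x3 + 14x4 + 6x5 ≥ 28   (protein)
  x1, x2, x3, x4, x5 ≥ 0.
The optimal basis is {almonds, black beans}; sweet potato, oatmeal, whole-barley bread drop out. Binding constraints: carbohydrate and calcium.
So almonds = 0.8611 servings, black beans = 1.838 servings.
Cost = 0.88·0.8611 + 0.63·1.838 = 1.9157.

£1.92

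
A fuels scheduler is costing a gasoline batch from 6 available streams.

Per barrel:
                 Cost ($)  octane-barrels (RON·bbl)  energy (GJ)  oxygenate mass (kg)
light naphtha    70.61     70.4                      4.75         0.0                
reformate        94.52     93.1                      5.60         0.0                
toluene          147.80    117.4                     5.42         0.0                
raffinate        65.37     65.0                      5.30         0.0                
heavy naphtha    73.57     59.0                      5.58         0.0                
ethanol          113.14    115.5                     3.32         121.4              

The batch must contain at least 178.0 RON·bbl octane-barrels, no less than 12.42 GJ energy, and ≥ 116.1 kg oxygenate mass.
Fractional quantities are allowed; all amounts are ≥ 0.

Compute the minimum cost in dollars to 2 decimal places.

Let x1 = barrels of light naphtha, x2 = barrels of reformate, x3 = barrels of toluene, x4 = barrels of raffinate, x5 = barrels of heavy naphtha, x6 = barrels of ethanol.
Minimise 70.61x1 + 94.52x2 + 147.8x3 + 65.37x4 + 73.57x5 + 113.14x6 s.t.:
  70.4x1 + 93.1x2 + 117.4x3 + 65x4 + 59x5 + 115.5x6 ≥ 178   (octane-barrels)
  4.75x1 + 5.6x2 + 5.42x3 + 5.3x4 + 5.58x5 + 3.32x6 ≥ 12.42   (energy)
  121.4x6 ≥ 116.1   (oxygenate mass)
  x1, x2, x3, x4, x5, x6 ≥ 0.
The cheapest feasible vertex uses only raffinate, ethanol; light naphtha, reformate, toluene, heavy naphtha are not used. Binding constraints: energy and oxygenate mass.
That vertex is x4 = 1.7443, x6 = 0.95634.
Total cost: 65.37·1.7443 + 113.14·0.95634 = 222.2252.

$222.23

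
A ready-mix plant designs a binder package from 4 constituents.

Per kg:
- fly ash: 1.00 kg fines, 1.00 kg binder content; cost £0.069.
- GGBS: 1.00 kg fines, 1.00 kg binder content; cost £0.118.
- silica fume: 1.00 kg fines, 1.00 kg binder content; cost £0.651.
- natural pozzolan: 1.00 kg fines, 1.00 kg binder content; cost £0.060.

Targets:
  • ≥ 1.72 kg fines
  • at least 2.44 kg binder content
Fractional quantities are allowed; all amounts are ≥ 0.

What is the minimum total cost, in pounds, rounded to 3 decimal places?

Set it up as a linear program. Let x1 = kg of fly ash, x2 = kg of GGBS, x3 = kg of silica fume, x4 = kg of natural pozzolan.
Minimize 0.069x1 + 0.118x2 + 0.651x3 + 0.06x4 s.t.:
  1x1 + 1x2 + 1x3 + 1x4 ≥ 1.72   (fines)
  1x1 + 1x2 + 1x3 + 1x4 ≥ 2.44   (binder content)
  x1, x2, x3, x4 ≥ 0.
The minimum-cost mix takes nothing from fly ash, GGBS, silica fume — only natural pozzolan. The binder content requirement is met with equality.
Solving gives x4 = 2.44.
Cost = 0.06·2.44 = 0.14640.

£0.146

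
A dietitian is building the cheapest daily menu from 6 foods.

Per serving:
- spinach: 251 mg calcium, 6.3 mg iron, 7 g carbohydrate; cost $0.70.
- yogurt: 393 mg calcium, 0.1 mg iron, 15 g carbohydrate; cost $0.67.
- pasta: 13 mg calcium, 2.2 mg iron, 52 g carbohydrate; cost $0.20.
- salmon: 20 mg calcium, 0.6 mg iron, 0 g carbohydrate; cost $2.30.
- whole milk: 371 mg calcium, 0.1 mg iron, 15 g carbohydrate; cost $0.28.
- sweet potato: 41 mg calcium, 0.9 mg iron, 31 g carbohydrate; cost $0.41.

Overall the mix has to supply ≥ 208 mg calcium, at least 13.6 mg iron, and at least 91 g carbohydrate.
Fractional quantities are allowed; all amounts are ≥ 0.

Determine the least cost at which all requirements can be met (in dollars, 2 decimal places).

Let x1 = servings of spinach, x2 = servings of yogurt, x3 = servings of pasta, x4 = servings of salmon, x5 = servings of whole milk, x6 = servings of sweet potato.
min 0.7x1 + 0.67x2 + 0.2x3 + 2.3x4 + 0.28x5 + 0.41x6 s.t.:
  251x1 + 393x2 + 13x3 + 20x4 + 371x5 + 41x6 ≥ 208   (calcium)
  6.3x1 + 0.1x2 + 2.2x3 + 0.6x4 + 0.1x5 + 0.9x6 ≥ 13.6   (iron)
  7x1 + 15x2 + 52x3 + 15x5 + 31x6 ≥ 91   (carbohydrate)
  x1, x2, x3, x4, x5, x6 ≥ 0.
The optimal basis is {spinach, pasta}; yogurt, salmon, whole milk, sweet potato drop out. The calcium and iron requirements are met with equality.
That vertex is x1 = 0.5971, x3 = 4.472.
Hence cost = 0.7·0.5971 + 0.2·4.472 = $1.3124.

$1.31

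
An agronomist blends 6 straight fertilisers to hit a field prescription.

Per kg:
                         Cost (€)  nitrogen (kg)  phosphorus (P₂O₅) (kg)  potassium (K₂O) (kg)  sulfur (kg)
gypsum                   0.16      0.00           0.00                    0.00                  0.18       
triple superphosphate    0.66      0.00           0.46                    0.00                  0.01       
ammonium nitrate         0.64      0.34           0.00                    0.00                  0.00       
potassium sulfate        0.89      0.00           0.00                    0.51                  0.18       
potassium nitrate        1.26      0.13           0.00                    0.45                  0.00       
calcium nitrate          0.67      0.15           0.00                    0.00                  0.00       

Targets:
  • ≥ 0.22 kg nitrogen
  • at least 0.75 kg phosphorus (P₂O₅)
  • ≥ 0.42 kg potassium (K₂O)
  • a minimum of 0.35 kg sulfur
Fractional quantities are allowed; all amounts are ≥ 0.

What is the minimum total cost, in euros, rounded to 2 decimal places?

€2.39

Let x1 = kg of gypsum, x2 = kg of triple superphosphate, x3 = kg of ammonium nitrate, x4 = kg of potassium sulfate, x5 = kg of potassium nitrate, x6 = kg of calcium nitrate.
Minimise 0.16x1 + 0.66x2 + 0.64x3 + 0.89x4 + 1.26x5 + 0.67x6 subject to:
  0.34x3 + 0.13x5 + 0.15x6 ≥ 0.22   (nitrogen)
  0.46x2 ≥ 0.75   (phosphorus (P₂O₅))
  0.51x4 + 0.45x5 ≥ 0.42   (potassium (K₂O))
  0.18x1 + 0.01x2 + 0.18x4 ≥ 0.35   (sulfur)
  x1, x2, x3, x4, x5, x6 ≥ 0.
The cheapest feasible vertex uses only gypsum, triple superphosphate, ammonium nitrate, potassium sulfate; potassium nitrate, calcium nitrate are not used. There the nitrogen, phosphorus (P₂O₅), potassium (K₂O), sulfur constraints are tight.
Optimal quantities: gypsum = 1.03 kg, triple superphosphate = 1.63 kg, ammonium nitrate = 0.6471 kg, potassium sulfate = 0.8235 kg.
Cost = 0.16·1.03 + 0.66·1.63 + 0.64·0.6471 + 0.89·0.8235 = 2.3877.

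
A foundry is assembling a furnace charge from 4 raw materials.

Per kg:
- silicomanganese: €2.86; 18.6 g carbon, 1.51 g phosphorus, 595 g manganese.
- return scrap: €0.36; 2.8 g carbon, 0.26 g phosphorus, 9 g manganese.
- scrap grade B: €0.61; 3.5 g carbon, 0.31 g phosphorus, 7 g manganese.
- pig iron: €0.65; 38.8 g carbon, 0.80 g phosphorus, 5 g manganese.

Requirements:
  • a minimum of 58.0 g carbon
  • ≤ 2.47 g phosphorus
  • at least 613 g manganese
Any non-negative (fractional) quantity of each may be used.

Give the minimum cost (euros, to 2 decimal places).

Set it up as a linear program. Let x1 = kg of silicomanganese, x2 = kg of return scrap, x3 = kg of scrap grade B, x4 = kg of pig iron.
Minimize 2.86x1 + 0.36x2 + 0.61x3 + 0.65x4 with:
  18.6x1 + 2.8x2 + 3.5x3 + 38.8x4 ≥ 58   (carbon)
  1.51x1 + 0.26x2 + 0.31x3 + 0.8x4 ≤ 2.47   (phosphorus)
  595x1 + 9x2 + 7x3 + 5x4 ≥ 613   (manganese)
  x1, x2, x3, x4 ≥ 0.
The cheapest feasible vertex uses only silicomanganese, pig iron; return scrap, scrap grade B are not used. Binding constraints: carbon and manganese.
So silicomanganese = 1.022 kg, pig iron = 1.005 kg.
Cost = 2.86·1.022 + 0.65·1.005 = 3.5762.

€3.58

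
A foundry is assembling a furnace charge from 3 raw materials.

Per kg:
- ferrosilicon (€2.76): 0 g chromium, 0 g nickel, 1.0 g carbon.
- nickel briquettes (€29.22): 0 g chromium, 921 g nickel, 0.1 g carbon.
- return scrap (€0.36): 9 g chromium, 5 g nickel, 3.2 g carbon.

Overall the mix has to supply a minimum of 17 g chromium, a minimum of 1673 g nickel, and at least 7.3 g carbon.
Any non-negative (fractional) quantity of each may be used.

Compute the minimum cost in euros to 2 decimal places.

Let x1 = kg of ferrosilicon, x2 = kg of nickel briquettes, x3 = kg of return scrap.
min 2.76x1 + 29.22x2 + 0.36x3 with:
  9x3 ≥ 17   (chromium)
  921x2 + 5x3 ≥ 1673   (nickel)
  1x1 + 0.1x2 + 3.2x3 ≥ 7.3   (carbon)
  x1, x2, x3 ≥ 0.
The optimal basis is {nickel briquettes, return scrap}; ferrosilicon drops out. Binding constraints: nickel and carbon.
Optimal quantities: nickel briquettes = 1.8044 kg, return scrap = 2.2249 kg.
Objective = 29.22·1.8044 + 0.36·2.2249 = 53.5255.

€53.53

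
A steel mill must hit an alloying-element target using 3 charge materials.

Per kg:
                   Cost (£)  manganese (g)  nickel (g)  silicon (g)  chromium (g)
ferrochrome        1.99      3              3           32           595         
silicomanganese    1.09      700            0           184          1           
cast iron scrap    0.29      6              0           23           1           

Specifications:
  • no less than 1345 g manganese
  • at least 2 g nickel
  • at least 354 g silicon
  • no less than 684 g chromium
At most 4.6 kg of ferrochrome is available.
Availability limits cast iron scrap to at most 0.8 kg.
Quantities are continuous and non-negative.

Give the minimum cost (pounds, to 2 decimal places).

£4.37

This is a linear program. Let x1 = kg of ferrochrome, x2 = kg of silicomanganese, x3 = kg of cast iron scrap.
Minimise 1.99x1 + 1.09x2 + 0.29x3 s.t.:
  3x1 + 700x2 + 6x3 ≥ 1345   (manganese)
  3x1 ≥ 2   (nickel)
  32x1 + 184x2 + 23x3 ≥ 354   (silicon)
  595x1 + 1x2 + 1x3 ≥ 684   (chromium)
  x1 ≤ 4.6
  x3 ≤ 0.8
  x1, x2, x3 ≥ 0.
The optimal basis is {ferrochrome, silicomanganese}; cast iron scrap drops out. Binding constraints: manganese and chromium.
That vertex is x1 = 1.146, x2 = 1.917.
Total cost: 1.99·1.146 + 1.09·1.917 = 4.3701.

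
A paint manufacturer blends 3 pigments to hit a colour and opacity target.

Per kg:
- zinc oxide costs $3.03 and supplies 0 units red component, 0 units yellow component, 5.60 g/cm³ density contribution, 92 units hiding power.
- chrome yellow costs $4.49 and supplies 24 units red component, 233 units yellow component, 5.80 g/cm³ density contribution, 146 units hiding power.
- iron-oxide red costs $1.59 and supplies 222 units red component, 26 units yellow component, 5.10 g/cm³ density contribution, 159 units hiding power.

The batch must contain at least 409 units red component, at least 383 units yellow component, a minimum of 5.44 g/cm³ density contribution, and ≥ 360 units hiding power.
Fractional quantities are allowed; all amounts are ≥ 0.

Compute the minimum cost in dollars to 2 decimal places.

$9.22

Set it up as a linear program. Let x1 = kg of zinc oxide, x2 = kg of chrome yellow, x3 = kg of iron-oxide red.
Minimise 3.03x1 + 4.49x2 + 1.59x3 with:
  24x2 + 222x3 ≥ 409   (red component)
  233x2 + 26x3 ≥ 383   (yellow component)
  5.6x1 + 5.8x2 + 5.1x3 ≥ 5.44   (density contribution)
  92x1 + 146x2 + 159x3 ≥ 360   (hiding power)
  x1, x2, x3 ≥ 0.
At the optimum only chrome yellow, iron-oxide red are positive (zinc oxide = 0). There the red component and yellow component constraints are tight.
So chrome yellow = 1.456 kg, iron-oxide red = 1.685 kg.
Hence cost = 4.49·1.456 + 1.59·1.685 = $9.2166.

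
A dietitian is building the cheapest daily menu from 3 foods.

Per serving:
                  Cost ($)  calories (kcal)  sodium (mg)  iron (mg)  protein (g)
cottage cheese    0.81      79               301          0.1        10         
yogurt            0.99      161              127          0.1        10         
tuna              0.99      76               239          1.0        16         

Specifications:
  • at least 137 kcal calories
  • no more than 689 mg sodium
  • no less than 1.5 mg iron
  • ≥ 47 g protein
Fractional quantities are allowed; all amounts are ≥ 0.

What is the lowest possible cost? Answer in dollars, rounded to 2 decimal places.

$3.12

This is a linear program. Let x1 = servings of cottage cheese, x2 = servings of yogurt, x3 = servings of tuna.
Minimise 0.81x1 + 0.99x2 + 0.99x3 subject to:
  79x1 + 161x2 + 76x3 ≥ 137   (calories)
  301x1 + 127x2 + 239x3 ≤ 689   (sodium)
  0.1x1 + 0.1x2 + 1x3 ≥ 1.5   (iron)
  10x1 + 10x2 + 16x3 ≥ 47   (protein)
  x1, x2, x3 ≥ 0.
The minimum-cost mix takes nothing from cottage cheese — only yogurt, tuna. The sodium and protein requirements are met with equality.
Optimal quantities: yogurt = 0.5838 servings, tuna = 2.5726 servings.
Total cost: 0.99·0.5838 + 0.99·2.5726 = 3.1248.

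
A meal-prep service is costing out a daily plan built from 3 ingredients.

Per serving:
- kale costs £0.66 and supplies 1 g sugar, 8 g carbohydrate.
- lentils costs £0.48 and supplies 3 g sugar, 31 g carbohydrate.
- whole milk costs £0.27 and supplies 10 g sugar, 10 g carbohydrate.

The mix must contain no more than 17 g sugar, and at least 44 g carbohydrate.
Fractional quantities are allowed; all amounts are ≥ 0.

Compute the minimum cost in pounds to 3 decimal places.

Let x1 = servings of kale, x2 = servings of lentils, x3 = servings of whole milk.
Minimize 0.66x1 + 0.48x2 + 0.27x3 s.t.:
  1x1 + 3x2 + 10x3 ≤ 17   (sugar)
  8x1 + 31x2 + 10x3 ≥ 44   (carbohydrate)
  x1, x2, x3 ≥ 0.
The minimum-cost mix takes nothing from kale, whole milk — only lentils. There the carbohydrate constraint is tight.
Optimal quantities: lentils = 1.419 servings.
Objective = 0.48·1.419 = 0.68112.

£0.681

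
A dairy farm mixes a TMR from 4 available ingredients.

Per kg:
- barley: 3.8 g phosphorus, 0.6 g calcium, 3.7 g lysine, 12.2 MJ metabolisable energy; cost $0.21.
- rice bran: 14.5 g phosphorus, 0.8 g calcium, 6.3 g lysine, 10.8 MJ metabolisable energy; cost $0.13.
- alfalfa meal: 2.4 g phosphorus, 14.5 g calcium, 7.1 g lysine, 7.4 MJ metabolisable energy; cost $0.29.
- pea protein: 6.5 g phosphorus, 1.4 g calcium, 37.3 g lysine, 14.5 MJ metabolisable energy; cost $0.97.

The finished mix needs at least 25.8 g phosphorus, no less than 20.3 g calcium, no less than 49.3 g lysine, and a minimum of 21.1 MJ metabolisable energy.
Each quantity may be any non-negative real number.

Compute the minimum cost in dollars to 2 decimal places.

$1.17

Treat it as an LP. Let x1 = kg of barley, x2 = kg of rice bran, x3 = kg of alfalfa meal, x4 = kg of pea protein.
Minimise 0.21x1 + 0.13x2 + 0.29x3 + 0.97x4 subject to:
  3.8x1 + 14.5x2 + 2.4x3 + 6.5x4 ≥ 25.8   (phosphorus)
  0.6x1 + 0.8x2 + 14.5x3 + 1.4x4 ≥ 20.3   (calcium)
  3.7x1 + 6.3x2 + 7.1x3 + 37.3x4 ≥ 49.3   (lysine)
  12.2x1 + 10.8x2 + 7.4x3 + 14.5x4 ≥ 21.1   (metabolisable energy)
  x1, x2, x3, x4 ≥ 0.
The minimum-cost mix takes nothing from barley, pea protein — only rice bran, alfalfa meal. Binding constraints: calcium and lysine.
Optimal quantities: rice bran = 6.662 kg, alfalfa meal = 1.032 kg.
Cost = 0.13·6.662 + 0.29·1.032 = 1.1653.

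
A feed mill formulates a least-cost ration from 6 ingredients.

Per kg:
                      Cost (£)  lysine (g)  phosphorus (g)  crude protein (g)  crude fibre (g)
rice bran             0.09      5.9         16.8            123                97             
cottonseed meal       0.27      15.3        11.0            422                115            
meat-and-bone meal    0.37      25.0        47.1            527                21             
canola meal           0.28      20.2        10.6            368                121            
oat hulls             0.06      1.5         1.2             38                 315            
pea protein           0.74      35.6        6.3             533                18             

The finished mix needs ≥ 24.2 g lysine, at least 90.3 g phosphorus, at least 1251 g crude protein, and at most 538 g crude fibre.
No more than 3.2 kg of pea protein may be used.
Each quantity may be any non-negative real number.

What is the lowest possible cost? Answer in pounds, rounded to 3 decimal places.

Set it up as a linear program. Let x1 = kg of rice bran, x2 = kg of cottonseed meal, x3 = kg of meat-and-bone meal, x4 = kg of canola meal, x5 = kg of oat hulls, x6 = kg of pea protein.
Minimise 0.09x1 + 0.27x2 + 0.37x3 + 0.28x4 + 0.06x5 + 0.74x6 with:
  5.9x1 + 15.3x2 + 25x3 + 20.2x4 + 1.5x5 + 35.6x6 ≥ 24.2   (lysine)
  16.8x1 + 11x2 + 47.1x3 + 10.6x4 + 1.2x5 + 6.3x6 ≥ 90.3   (phosphorus)
  123x1 + 422x2 + 527x3 + 368x4 + 38x5 + 533x6 ≥ 1251   (crude protein)
  97x1 + 115x2 + 21x3 + 121x4 + 315x5 + 18x6 ≤ 538   (crude fibre)
  x6 ≤ 3.2
  x1, x2, x3, x4, x5, x6 ≥ 0.
The cheapest feasible vertex uses only rice bran, cottonseed meal, meat-and-bone meal; canola meal, oat hulls, pea protein are not used. The phosphorus, crude protein, crude fibre requirements are met with equality.
Solving gives x1 = 3.606, x2 = 1.589, x3 = 0.2598.
Objective = 0.09·3.606 + 0.27·1.589 + 0.37·0.2598 = 0.84970.

£0.850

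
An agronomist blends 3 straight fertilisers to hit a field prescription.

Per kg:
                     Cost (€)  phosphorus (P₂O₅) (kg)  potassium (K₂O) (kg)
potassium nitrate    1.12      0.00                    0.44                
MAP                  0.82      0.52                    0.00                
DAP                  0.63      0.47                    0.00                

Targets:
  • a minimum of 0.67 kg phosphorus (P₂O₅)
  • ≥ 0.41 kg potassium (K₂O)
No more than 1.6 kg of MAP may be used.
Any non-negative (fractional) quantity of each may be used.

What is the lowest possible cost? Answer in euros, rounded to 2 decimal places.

€1.94

Let x1 = kg of potassium nitrate, x2 = kg of MAP, x3 = kg of DAP.
Minimize 1.12x1 + 0.82x2 + 0.63x3 with:
  0.52x2 + 0.47x3 ≥ 0.67   (phosphorus (P₂O₅))
  0.44x1 ≥ 0.41   (potassium (K₂O))
  x2 ≤ 1.6
  x1, x2, x3 ≥ 0.
At the optimum only potassium nitrate, DAP are positive (MAP = 0). Binding constraints: phosphorus (P₂O₅) and potassium (K₂O).
That vertex is x1 = 0.9318, x3 = 1.426.
Objective = 1.12·0.9318 + 0.63·1.426 = 1.9420.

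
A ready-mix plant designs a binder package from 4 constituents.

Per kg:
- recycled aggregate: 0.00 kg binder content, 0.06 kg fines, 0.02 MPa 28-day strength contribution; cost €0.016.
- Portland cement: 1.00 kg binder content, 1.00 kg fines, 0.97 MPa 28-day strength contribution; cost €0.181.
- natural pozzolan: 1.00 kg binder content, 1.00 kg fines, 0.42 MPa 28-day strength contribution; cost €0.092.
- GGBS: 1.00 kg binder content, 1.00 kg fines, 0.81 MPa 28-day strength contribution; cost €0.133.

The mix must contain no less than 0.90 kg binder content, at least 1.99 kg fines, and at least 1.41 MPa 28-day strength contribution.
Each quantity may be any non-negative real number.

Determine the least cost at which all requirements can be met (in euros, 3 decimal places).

€0.243

This is a linear program. Let x1 = kg of recycled aggregate, x2 = kg of Portland cement, x3 = kg of natural pozzolan, x4 = kg of GGBS.
min 0.016x1 + 0.181x2 + 0.092x3 + 0.133x4 s.t.:
  1x2 + 1x3 + 1x4 ≥ 0.9   (binder content)
  0.06x1 + 1x2 + 1x3 + 1x4 ≥ 1.99   (fines)
  0.02x1 + 0.97x2 + 0.42x3 + 0.81x4 ≥ 1.41   (28-day strength contribution)
  x1, x2, x3, x4 ≥ 0.
At the optimum only natural pozzolan, GGBS are positive (recycled aggregate, Portland cement = 0). Binding constraints: fines and 28-day strength contribution.
Optimal quantities: natural pozzolan = 0.5177 kg, GGBS = 1.472 kg.
Cost = 0.092·0.5177 + 0.133·1.472 = 0.24340.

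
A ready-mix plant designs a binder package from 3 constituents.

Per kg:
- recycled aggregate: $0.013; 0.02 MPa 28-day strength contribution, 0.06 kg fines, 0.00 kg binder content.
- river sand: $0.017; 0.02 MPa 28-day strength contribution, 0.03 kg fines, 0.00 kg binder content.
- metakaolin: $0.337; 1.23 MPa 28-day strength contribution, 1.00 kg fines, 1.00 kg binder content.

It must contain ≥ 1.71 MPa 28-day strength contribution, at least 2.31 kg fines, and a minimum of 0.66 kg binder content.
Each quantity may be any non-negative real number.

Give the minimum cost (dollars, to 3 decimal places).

Let x1 = kg of recycled aggregate, x2 = kg of river sand, x3 = kg of metakaolin.
Minimize 0.013x1 + 0.017x2 + 0.337x3 s.t.:
  0.02x1 + 0.02x2 + 1.23x3 ≥ 1.71   (28-day strength contribution)
  0.06x1 + 0.03x2 + 1x3 ≥ 2.31   (fines)
  1x3 ≥ 0.66   (binder content)
  x1, x2, x3 ≥ 0.
The minimum-cost mix takes nothing from river sand — only recycled aggregate, metakaolin. The 28-day strength contribution and fines requirements are met with equality.
Optimal quantities: recycled aggregate = 21.03 kg, metakaolin = 1.048 kg.
Cost = 0.013·21.03 + 0.337·1.048 = 0.62657.

$0.627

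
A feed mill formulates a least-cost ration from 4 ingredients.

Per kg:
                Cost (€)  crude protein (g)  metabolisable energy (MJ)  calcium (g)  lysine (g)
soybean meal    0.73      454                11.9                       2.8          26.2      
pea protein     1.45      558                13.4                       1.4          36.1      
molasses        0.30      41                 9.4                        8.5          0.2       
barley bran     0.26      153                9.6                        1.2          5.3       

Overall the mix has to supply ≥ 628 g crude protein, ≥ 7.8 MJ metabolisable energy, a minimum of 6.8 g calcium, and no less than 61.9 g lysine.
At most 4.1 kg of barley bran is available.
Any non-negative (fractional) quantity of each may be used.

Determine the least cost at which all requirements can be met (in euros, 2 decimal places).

This is a linear program. Let x1 = kg of soybean meal, x2 = kg of pea protein, x3 = kg of molasses, x4 = kg of barley bran.
Minimize 0.73x1 + 1.45x2 + 0.3x3 + 0.26x4 s.t.:
  454x1 + 558x2 + 41x3 + 153x4 ≥ 628   (crude protein)
  11.9x1 + 13.4x2 + 9.4x3 + 9.6x4 ≥ 7.8   (metabolisable energy)
  2.8x1 + 1.4x2 + 8.5x3 + 1.2x4 ≥ 6.8   (calcium)
  26.2x1 + 36.1x2 + 0.2x3 + 5.3x4 ≥ 61.9   (lysine)
  x4 ≤ 4.1
  x1, x2, x3, x4 ≥ 0.
The cheapest feasible vertex uses only soybean meal, molasses; pea protein, barley bran are not used. There the calcium and lysine constraints are tight.
Solving gives x1 = 2.362, x3 = 0.02179.
Cost = 0.73·2.362 + 0.3·0.02179 = 1.7308.

€1.73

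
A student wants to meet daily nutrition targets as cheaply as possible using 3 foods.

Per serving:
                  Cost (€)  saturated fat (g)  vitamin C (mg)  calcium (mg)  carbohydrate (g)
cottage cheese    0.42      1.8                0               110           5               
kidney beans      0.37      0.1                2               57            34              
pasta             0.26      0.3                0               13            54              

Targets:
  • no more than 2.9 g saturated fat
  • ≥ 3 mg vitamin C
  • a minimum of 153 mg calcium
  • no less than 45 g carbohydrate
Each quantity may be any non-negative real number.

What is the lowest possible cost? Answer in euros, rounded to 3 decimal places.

Treat it as an LP. Let x1 = servings of cottage cheese, x2 = servings of kidney beans, x3 = servings of pasta.
min 0.42x1 + 0.37x2 + 0.26x3 with:
  1.8x1 + 0.1x2 + 0.3x3 ≤ 2.9   (saturated fat)
  2x2 ≥ 3   (vitamin C)
  110x1 + 57x2 + 13x3 ≥ 153   (calcium)
  5x1 + 34x2 + 54x3 ≥ 45   (carbohydrate)
  x1, x2, x3 ≥ 0.
The optimal basis is {cottage cheese, kidney beans}; pasta drops out. Binding constraints: vitamin C and calcium.
Solving gives x1 = 0.6136, x2 = 1.5.
Cost = 0.42·0.6136 + 0.37·1.5 = 0.81271.

€0.813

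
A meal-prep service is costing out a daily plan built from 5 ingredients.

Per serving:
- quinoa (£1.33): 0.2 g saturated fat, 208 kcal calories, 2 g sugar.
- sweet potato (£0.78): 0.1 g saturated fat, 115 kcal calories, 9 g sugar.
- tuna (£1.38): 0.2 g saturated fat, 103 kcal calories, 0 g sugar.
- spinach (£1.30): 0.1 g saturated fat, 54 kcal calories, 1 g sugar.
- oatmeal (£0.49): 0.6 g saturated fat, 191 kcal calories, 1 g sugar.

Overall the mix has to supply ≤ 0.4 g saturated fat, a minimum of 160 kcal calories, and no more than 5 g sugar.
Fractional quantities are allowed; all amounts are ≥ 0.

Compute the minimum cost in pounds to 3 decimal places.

£0.591

This is a linear program. Let x1 = servings of quinoa, x2 = servings of sweet potato, x3 = servings of tuna, x4 = servings of spinach, x5 = servings of oatmeal.
Minimise 1.33x1 + 0.78x2 + 1.38x3 + 1.3x4 + 0.49x5 s.t.:
  0.2x1 + 0.1x2 + 0.2x3 + 0.1x4 + 0.6x5 ≤ 0.4   (saturated fat)
  208x1 + 115x2 + 103x3 + 54x4 + 191x5 ≥ 160   (calories)
  2x1 + 9x2 + 1x4 + 1x5 ≤ 5   (sugar)
  x1, x2, x3, x4, x5 ≥ 0.
At the optimum only quinoa, oatmeal are positive (sweet potato, tuna, spinach = 0). The saturated fat and calories requirements are met with equality.
Solving gives x1 = 0.2263, x5 = 0.5912.
Total cost: 1.33·0.2263 + 0.49·0.5912 = 0.59067.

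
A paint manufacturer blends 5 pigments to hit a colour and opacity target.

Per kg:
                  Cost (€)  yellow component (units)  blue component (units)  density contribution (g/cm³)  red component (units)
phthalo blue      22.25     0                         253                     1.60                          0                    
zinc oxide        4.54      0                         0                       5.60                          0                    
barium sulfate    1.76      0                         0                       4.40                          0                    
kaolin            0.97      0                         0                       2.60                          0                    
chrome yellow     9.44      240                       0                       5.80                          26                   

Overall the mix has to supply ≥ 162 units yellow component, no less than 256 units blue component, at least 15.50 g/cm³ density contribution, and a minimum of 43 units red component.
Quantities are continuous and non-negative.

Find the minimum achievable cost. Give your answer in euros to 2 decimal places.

€39.73

This is a linear program. Let x1 = kg of phthalo blue, x2 = kg of zinc oxide, x3 = kg of barium sulfate, x4 = kg of kaolin, x5 = kg of chrome yellow.
min 22.25x1 + 4.54x2 + 1.76x3 + 0.97x4 + 9.44x5 subject to:
  240x5 ≥ 162   (yellow component)
  253x1 ≥ 256   (blue component)
  1.6x1 + 5.6x2 + 4.4x3 + 2.6x4 + 5.8x5 ≥ 15.5   (density contribution)
  26x5 ≥ 43   (red component)
  x1, x2, x3, x4, x5 ≥ 0.
The minimum-cost mix takes nothing from zinc oxide, barium sulfate — only phthalo blue, kaolin, chrome yellow. Binding constraints: blue component, density contribution, red component.
So phthalo blue = 1.012 kg, kaolin = 1.65 kg, chrome yellow = 1.654 kg.
Objective = 22.25·1.012 + 0.97·1.65 + 9.44·1.654 = 39.7313.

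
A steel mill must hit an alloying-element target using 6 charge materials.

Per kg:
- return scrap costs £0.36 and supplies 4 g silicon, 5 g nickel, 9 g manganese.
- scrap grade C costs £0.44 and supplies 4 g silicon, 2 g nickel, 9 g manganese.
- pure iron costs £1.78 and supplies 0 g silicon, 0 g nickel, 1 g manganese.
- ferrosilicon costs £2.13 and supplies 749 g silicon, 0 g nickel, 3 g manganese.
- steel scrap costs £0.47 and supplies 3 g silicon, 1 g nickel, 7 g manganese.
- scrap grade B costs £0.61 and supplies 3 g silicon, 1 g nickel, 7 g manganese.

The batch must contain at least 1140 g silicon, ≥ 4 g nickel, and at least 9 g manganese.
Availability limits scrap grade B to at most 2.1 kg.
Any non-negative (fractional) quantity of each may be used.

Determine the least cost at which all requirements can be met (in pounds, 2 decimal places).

Let x1 = kg of return scrap, x2 = kg of scrap grade C, x3 = kg of pure iron, x4 = kg of ferrosilicon, x5 = kg of steel scrap, x6 = kg of scrap grade B.
min 0.36x1 + 0.44x2 + 1.78x3 + 2.13x4 + 0.47x5 + 0.61x6 s.t.:
  4x1 + 4x2 + 749x4 + 3x5 + 3x6 ≥ 1140   (silicon)
  5x1 + 2x2 + 1x5 + 1x6 ≥ 4   (nickel)
  9x1 + 9x2 + 1x3 + 3x4 + 7x5 + 7x6 ≥ 9   (manganese)
  x6 ≤ 2.1
  x1, x2, x3, x4, x5, x6 ≥ 0.
The cheapest feasible vertex uses only return scrap, ferrosilicon; scrap grade C, pure iron, steel scrap, scrap grade B are not used. The silicon and nickel requirements are met with equality.
Optimal quantities: return scrap = 0.8 kg, ferrosilicon = 1.518 kg.
Hence cost = 0.36·0.8 + 2.13·1.518 = £3.5213.

£3.52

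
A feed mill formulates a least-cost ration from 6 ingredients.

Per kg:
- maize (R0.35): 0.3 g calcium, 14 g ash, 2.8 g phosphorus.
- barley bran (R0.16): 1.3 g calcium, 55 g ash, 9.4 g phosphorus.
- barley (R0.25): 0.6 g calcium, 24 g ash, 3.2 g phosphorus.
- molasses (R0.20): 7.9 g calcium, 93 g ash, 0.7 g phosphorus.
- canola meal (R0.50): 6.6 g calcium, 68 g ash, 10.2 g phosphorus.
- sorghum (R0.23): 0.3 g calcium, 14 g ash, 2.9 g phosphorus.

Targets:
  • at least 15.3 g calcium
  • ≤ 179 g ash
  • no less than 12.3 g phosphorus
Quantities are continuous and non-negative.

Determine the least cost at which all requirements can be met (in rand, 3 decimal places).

R0.727

Set it up as a linear program. Let x1 = kg of maize, x2 = kg of barley bran, x3 = kg of barley, x4 = kg of molasses, x5 = kg of canola meal, x6 = kg of sorghum.
Minimise 0.35x1 + 0.16x2 + 0.25x3 + 0.2x4 + 0.5x5 + 0.23x6 with:
  0.3x1 + 1.3x2 + 0.6x3 + 7.9x4 + 6.6x5 + 0.3x6 ≥ 15.3   (calcium)
  14x1 + 55x2 + 24x3 + 93x4 + 68x5 + 14x6 ≤ 179   (ash)
  2.8x1 + 9.4x2 + 3.2x3 + 0.7x4 + 10.2x5 + 2.9x6 ≥ 12.3   (phosphorus)
  x1, x2, x3, x4, x5, x6 ≥ 0.
The minimum-cost mix takes nothing from maize, barley, sorghum — only barley bran, molasses, canola meal. Binding constraints: calcium, ash, phosphorus.
Optimal quantities: barley bran = 0.2023 kg, molasses = 1.116 kg, canola meal = 0.9429 kg.
Total cost: 0.16·0.2023 + 0.2·1.116 + 0.5·0.9429 = 0.72702.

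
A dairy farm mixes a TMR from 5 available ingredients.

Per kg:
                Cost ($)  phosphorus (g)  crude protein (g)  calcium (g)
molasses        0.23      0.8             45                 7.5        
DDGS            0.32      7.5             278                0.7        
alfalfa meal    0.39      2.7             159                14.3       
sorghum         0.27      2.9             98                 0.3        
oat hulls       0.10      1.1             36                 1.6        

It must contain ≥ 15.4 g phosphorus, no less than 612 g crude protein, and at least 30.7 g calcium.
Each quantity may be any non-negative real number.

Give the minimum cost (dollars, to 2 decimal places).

This is a linear program. Let x1 = kg of molasses, x2 = kg of DDGS, x3 = kg of alfalfa meal, x4 = kg of sorghum, x5 = kg of oat hulls.
Minimise 0.23x1 + 0.32x2 + 0.39x3 + 0.27x4 + 0.1x5 subject to:
  0.8x1 + 7.5x2 + 2.7x3 + 2.9x4 + 1.1x5 ≥ 15.4   (phosphorus)
  45x1 + 278x2 + 159x3 + 98x4 + 36x5 ≥ 612   (crude protein)
  7.5x1 + 0.7x2 + 14.3x3 + 0.3x4 + 1.6x5 ≥ 30.7   (calcium)
  x1, x2, x3, x4, x5 ≥ 0.
The minimum-cost mix takes nothing from molasses, sorghum, oat hulls — only DDGS, alfalfa meal. There the phosphorus and calcium constraints are tight.
Optimal quantities: DDGS = 1.303 kg, alfalfa meal = 2.083 kg.
Total cost: 0.32·1.303 + 0.39·2.083 = 1.2293.

$1.23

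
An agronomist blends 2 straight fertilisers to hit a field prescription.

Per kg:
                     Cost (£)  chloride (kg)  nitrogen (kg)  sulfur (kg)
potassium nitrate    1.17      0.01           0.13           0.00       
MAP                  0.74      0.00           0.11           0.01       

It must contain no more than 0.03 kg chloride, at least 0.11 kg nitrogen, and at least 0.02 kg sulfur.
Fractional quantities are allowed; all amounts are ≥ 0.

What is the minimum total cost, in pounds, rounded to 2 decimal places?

£1.48

Treat it as an LP. Let x1 = kg of potassium nitrate, x2 = kg of MAP.
Minimize 1.17x1 + 0.74x2 s.t.:
  0.01x1 ≤ 0.03   (chloride)
  0.13x1 + 0.11x2 ≥ 0.11   (nitrogen)
  0.01x2 ≥ 0.02   (sulfur)
  x1, x2 ≥ 0.
At the optimum only MAP is positive (potassium nitrate = 0). The sulfur requirement is met with equality.
So MAP = 2 kg.
Cost = 0.74·2 = 1.4800.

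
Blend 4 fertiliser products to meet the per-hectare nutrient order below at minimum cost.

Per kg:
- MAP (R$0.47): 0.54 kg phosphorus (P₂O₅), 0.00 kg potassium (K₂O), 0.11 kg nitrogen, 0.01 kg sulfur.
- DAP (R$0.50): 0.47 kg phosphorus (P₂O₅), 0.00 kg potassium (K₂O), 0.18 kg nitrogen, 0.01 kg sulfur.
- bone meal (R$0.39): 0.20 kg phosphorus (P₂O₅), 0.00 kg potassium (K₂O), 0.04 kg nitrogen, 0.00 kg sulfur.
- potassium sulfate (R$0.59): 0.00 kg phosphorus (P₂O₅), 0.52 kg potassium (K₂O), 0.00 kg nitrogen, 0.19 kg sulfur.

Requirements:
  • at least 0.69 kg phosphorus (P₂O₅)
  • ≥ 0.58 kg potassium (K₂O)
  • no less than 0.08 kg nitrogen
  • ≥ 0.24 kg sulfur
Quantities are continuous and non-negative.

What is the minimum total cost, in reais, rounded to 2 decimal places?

R$1.31

Let x1 = kg of MAP, x2 = kg of DAP, x3 = kg of bone meal, x4 = kg of potassium sulfate.
min 0.47x1 + 0.5x2 + 0.39x3 + 0.59x4 with:
  0.54x1 + 0.47x2 + 0.2x3 ≥ 0.69   (phosphorus (P₂O₅))
  0.52x4 ≥ 0.58   (potassium (K₂O))
  0.11x1 + 0.18x2 + 0.04x3 ≥ 0.08   (nitrogen)
  0.01x1 + 0.01x2 + 0.19x4 ≥ 0.24   (sulfur)
  x1, x2, x3, x4 ≥ 0.
The minimum-cost mix takes nothing from DAP, bone meal — only MAP, potassium sulfate. Binding constraints: phosphorus (P₂O₅) and sulfur.
Optimal quantities: MAP = 1.278 kg, potassium sulfate = 1.196 kg.
Objective = 0.47·1.278 + 0.59·1.196 = 1.3063.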